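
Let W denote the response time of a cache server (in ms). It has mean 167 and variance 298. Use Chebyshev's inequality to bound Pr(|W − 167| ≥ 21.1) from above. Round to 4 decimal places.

0.6693

Chebyshev: Pr(|W − μ| ≥ t) ≤ Var(W)/t².
Bound = 298 / 445.21 = 0.6693.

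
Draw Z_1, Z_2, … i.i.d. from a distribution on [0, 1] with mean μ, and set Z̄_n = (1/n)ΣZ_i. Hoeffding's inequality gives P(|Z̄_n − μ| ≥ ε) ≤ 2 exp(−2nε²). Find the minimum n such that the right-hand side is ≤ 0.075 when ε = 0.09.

Require 2·exp(−2nε²) ≤ 0.075, i.e. 2nε² ≥ ln(2/0.075) = 3.283414.
So n ≥ 3.283414 / (2·0.09²) = 202.680.
The smallest integer n is 203.

203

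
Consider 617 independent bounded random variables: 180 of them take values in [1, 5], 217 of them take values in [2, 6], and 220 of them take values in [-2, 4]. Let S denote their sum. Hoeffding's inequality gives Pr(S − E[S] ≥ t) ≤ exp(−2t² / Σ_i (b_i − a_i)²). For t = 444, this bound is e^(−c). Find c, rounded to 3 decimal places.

27.626

Σ(b_i − a_i)² = 180·4² + 217·4² + 220·6² = 14272.
c = 2t² / 14272 = 2·444² / 14272 = 27.6256.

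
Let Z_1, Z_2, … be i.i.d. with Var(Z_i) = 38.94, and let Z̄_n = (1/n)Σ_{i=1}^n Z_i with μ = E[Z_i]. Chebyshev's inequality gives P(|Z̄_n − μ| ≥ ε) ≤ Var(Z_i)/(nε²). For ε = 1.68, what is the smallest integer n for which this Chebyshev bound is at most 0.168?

83

Require 38.94/(n·1.68²) ≤ 0.168, i.e. n ≥ 38.94/(0.168·1.68²) = 82.124.
The smallest integer n is 83.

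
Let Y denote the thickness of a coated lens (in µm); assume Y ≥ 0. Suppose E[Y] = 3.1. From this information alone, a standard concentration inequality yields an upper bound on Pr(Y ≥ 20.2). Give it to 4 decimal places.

Only the mean of a non-negative variable is known, so Markov's inequality is the applicable tail bound.
Markov's inequality: for a non-negative random variable, Pr(Y ≥ a) ≤ E[Y]/a.
Here E[Y] = 3.1 and a = 20.2, so the bound is 3.1/20.2 = 0.1535.

0.1535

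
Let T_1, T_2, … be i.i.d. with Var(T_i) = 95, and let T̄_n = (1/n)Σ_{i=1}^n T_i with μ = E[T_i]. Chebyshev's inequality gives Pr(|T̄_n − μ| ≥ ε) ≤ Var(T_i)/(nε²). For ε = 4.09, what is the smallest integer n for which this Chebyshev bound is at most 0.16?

Require 95/(n·4.09²) ≤ 0.16, i.e. n ≥ 95/(0.16·4.09²) = 35.494.
The smallest integer n is 36.

36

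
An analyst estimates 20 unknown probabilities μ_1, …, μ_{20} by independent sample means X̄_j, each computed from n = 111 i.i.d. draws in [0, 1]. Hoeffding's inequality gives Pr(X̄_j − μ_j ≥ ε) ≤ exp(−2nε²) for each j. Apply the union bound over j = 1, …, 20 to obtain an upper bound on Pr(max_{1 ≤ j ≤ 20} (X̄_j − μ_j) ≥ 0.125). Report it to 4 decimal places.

0.6231

Per-experiment Hoeffding bound: exp(−2·111·0.125²) = exp(−3.46875) = 0.031156.
Union bound over 20 events: 20·0.031156 = 0.62312.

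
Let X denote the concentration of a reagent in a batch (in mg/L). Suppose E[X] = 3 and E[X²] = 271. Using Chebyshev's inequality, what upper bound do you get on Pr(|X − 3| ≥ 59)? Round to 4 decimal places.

0.0753

Var(X) = E[X²] − (E[X])² = 271 − 9 = 262.
Chebyshev's inequality: Pr(|X − μ| ≥ t) ≤ Var(X)/t² = 262/3481 = 0.0753.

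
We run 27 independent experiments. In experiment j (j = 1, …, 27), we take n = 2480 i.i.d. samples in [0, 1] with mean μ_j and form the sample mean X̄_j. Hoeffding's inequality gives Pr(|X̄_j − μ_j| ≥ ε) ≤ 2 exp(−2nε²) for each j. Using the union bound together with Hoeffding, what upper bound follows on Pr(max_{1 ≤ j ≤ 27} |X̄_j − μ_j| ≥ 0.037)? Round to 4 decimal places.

0.0607

Per-experiment Hoeffding bound: 2·exp(−2·2480·0.037²) = 2·exp(−6.79024) = 0.0022494.
Union bound over 27 events: 27·0.0022494 = 0.06073.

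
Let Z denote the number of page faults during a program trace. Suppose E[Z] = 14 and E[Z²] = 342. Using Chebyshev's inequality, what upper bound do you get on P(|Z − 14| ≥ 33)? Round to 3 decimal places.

0.134

Var(Z) = E[Z²] − (E[Z])² = 342 − 196 = 146.
Chebyshev's inequality: P(|Z − μ| ≥ t) ≤ Var(Z)/t² = 146/1089 = 0.1341.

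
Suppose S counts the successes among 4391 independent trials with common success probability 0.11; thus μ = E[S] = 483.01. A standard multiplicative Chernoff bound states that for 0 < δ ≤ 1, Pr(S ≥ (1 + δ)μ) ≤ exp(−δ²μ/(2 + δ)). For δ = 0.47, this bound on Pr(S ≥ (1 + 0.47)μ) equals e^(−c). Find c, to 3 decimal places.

c = δ²μ/(2 + δ) = 0.47²·483.01/(2 + 0.47) = 43.1971.

43.197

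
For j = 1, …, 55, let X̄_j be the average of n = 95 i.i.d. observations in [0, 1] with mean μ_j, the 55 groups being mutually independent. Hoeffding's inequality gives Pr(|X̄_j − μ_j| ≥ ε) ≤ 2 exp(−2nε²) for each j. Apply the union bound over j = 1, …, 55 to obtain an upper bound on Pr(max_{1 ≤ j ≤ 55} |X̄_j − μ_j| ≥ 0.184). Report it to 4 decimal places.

0.1769

Per-experiment Hoeffding bound: 2·exp(−2·95·0.184²) = 2·exp(−6.43264) = 0.0032164.
Union bound over 55 events: 55·0.0032164 = 0.17690.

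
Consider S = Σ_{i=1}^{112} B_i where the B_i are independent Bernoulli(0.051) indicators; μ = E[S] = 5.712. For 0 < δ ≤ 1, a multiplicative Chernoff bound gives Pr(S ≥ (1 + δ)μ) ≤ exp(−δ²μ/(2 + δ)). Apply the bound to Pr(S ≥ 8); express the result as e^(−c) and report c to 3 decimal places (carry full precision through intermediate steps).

0.382

Write 8 = (1 + δ)μ, so δ = 8/5.712 − 1 = 0.4005602…
Then the exponent is δ²μ/(2 + δ) = (8 − μ)² / (μ·(2 + δ)) = 0.381778.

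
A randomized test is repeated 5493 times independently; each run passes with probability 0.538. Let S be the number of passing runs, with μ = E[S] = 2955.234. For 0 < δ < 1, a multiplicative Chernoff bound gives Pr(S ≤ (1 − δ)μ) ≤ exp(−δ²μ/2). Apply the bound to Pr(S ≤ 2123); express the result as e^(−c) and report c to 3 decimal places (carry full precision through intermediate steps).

117.184

Write 2123 = (1 − δ)μ, so δ = 1 − 2123/2955.234 = 0.2816136…
Then the exponent is δ²μ/2 = (μ − 2123)²/(2μ) = 117.184194.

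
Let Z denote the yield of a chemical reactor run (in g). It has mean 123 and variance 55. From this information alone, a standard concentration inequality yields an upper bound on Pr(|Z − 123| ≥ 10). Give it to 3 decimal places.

0.550

Mean and variance are known, so Chebyshev's inequality applies.
Chebyshev: Pr(|Z − μ| ≥ t) ≤ Var(Z)/t².
Bound = 55 / 100 = 0.5500.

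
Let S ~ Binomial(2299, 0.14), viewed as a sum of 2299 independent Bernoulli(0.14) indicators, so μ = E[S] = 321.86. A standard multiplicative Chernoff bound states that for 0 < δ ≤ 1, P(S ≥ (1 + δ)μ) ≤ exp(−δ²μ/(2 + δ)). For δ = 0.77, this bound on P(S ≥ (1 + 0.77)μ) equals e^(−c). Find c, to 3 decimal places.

c = δ²μ/(2 + δ) = 0.77²·321.86/(2 + 0.77) = 68.8920.

68.892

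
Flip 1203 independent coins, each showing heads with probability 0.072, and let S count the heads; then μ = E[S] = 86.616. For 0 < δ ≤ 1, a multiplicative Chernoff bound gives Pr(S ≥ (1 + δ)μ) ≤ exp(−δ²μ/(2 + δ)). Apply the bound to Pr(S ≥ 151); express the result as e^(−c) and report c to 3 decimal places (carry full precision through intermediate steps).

17.445

Write 151 = (1 + δ)μ, so δ = 151/86.616 − 1 = 0.7433269…
Then the exponent is δ²μ/(2 + δ) = (151 − μ)² / (μ·(2 + δ)) = 17.445372.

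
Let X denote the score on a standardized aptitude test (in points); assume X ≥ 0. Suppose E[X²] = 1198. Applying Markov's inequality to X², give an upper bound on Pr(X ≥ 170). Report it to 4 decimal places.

Since X ≥ 0, the event {X ≥ 170} is the same as {X² ≥ 28900}.
Markov's inequality applied to X² gives Pr(X² ≥ 28900) ≤ E[X²]/28900 = 1198/28900 = 0.0415.

0.0415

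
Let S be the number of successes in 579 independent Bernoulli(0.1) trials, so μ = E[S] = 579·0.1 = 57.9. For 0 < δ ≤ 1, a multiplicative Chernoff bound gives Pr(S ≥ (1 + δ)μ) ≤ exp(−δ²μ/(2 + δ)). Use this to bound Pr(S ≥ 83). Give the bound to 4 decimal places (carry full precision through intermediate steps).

0.0114

Write 83 = (1 + δ)μ, so δ = 83/57.9 − 1 = 0.433506…
Then the exponent is δ²μ/(2 + δ) = (83 − μ)² / (μ·(2 + δ)) = 4.471327.
Bound = exp(−4.471327) = 0.01143.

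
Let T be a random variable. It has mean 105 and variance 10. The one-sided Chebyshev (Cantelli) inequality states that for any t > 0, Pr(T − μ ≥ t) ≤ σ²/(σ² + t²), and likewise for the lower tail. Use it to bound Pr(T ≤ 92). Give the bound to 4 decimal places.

Here σ² = 10 and t = 13, so σ² + t² = 179.
Cantelli's bound: 10/179 = 0.0559.

0.0559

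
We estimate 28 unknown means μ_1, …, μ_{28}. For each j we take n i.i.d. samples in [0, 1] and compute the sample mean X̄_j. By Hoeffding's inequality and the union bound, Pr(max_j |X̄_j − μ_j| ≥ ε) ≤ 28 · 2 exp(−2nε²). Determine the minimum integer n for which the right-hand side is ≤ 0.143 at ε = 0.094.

338

Need 2·28·exp(−2nε²) ≤ 0.143, i.e. exp(−2nε²) ≤ 0.143/56.
So 2nε² ≥ ln(56/0.143) = 5.970262.
Hence n ≥ 5.970262/(2·0.094²) = 337.837.
The smallest integer n is 338.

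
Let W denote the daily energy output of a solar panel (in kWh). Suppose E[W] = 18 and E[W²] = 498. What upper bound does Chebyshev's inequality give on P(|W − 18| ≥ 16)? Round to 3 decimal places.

0.680

Var(W) = E[W²] − (E[W])² = 498 − 324 = 174.
Chebyshev's inequality: P(|W − μ| ≥ t) ≤ Var(W)/t² = 174/256 = 0.6797.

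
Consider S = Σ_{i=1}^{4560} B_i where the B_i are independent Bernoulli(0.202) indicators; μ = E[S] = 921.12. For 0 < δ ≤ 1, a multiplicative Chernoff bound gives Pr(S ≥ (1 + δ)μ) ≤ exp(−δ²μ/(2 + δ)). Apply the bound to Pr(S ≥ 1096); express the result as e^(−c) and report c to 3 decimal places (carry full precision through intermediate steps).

Write 1096 = (1 + δ)μ, so δ = 1096/921.12 − 1 = 0.1898558…
Then the exponent is δ²μ/(2 + δ) = (1096 − μ)² / (μ·(2 + δ)) = 15.161723.

15.162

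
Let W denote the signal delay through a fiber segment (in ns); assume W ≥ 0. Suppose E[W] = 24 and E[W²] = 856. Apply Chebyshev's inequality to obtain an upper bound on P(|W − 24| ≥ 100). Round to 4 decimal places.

0.0280

Var(W) = E[W²] − (E[W])² = 856 − 576 = 280.
Chebyshev's inequality: P(|W − μ| ≥ t) ≤ Var(W)/t² = 280/10000 = 0.0280.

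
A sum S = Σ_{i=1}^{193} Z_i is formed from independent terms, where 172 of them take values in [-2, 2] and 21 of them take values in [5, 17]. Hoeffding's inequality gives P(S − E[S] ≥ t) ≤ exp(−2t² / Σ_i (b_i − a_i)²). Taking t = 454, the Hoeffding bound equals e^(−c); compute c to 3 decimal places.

71.370

Σ(b_i − a_i)² = 172·4² + 21·12² = 5776.
c = 2t² / 5776 = 2·454² / 5776 = 71.3698.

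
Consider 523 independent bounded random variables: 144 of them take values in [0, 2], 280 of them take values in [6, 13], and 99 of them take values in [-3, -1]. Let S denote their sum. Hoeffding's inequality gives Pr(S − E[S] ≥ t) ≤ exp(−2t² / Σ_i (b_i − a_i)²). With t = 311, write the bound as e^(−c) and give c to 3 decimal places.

13.166

Σ(b_i − a_i)² = 144·2² + 280·7² + 99·2² = 14692.
c = 2t² / 14692 = 2·311² / 14692 = 13.1665.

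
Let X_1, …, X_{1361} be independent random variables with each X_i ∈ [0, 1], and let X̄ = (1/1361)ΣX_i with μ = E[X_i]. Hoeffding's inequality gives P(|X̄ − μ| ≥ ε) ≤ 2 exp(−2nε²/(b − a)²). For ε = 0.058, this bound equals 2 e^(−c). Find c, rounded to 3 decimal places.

c = 2nε²/(b − a)² = 2·1361·0.058² / 1² = 9.1568.

9.157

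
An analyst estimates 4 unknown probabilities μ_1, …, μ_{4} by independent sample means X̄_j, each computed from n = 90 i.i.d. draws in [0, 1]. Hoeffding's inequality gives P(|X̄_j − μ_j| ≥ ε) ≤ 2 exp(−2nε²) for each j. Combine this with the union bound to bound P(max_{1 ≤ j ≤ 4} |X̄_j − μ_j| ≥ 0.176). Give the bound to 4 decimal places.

Per-experiment Hoeffding bound: 2·exp(−2·90·0.176²) = 2·exp(−5.57568) = 0.0075778.
Union bound over 4 events: 4·0.0075778 = 0.03031.

0.0303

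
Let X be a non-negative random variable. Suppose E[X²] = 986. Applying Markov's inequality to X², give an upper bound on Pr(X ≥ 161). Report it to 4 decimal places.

0.0380

Since X ≥ 0, the event {X ≥ 161} is the same as {X² ≥ 25921}.
Markov's inequality applied to X² gives Pr(X² ≥ 25921) ≤ E[X²]/25921 = 986/25921 = 0.0380.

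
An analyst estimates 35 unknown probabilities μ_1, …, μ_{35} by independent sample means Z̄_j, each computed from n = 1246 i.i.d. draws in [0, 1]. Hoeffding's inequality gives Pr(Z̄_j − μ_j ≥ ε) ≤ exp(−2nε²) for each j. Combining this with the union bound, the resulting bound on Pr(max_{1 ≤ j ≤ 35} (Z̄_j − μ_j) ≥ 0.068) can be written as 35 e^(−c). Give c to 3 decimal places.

11.523

Union bound over the 35 events: Pr(max_{1 ≤ j ≤ 35} (Z̄_j − μ_j) ≥ 0.068) ≤ 35·exp(−2nε²) = 35 exp(−2·1246·0.068²).
So c = 2·1246·0.068² = 11.5230.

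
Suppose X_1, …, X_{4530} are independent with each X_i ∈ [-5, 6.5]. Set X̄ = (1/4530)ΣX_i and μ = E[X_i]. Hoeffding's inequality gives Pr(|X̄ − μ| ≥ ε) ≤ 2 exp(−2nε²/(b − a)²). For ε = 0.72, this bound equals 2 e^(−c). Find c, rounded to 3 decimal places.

35.514

c = 2nε²/(b − a)² = 2·4530·0.72² / 11.5² = 35.5138.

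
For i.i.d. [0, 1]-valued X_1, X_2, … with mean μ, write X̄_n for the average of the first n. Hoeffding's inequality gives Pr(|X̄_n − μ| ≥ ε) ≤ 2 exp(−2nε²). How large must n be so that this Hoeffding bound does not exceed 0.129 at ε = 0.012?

Require 2·exp(−2nε²) ≤ 0.129, i.e. 2nε² ≥ ln(2/0.129) = 2.741090.
So n ≥ 2.741090 / (2·0.012²) = 9517.674.
The smallest integer n is 9518.

9518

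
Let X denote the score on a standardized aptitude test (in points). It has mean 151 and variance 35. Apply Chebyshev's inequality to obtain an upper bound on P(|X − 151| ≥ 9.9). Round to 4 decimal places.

Chebyshev: P(|X − μ| ≥ t) ≤ Var(X)/t².
Bound = 35 / 98.01 = 0.3571.

0.3571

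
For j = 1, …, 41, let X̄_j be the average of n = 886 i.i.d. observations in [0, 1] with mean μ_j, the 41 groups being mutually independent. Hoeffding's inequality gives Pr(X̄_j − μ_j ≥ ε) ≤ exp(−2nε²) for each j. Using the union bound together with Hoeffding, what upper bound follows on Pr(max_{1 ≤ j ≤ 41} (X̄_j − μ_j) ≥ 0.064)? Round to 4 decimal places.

0.0289

Per-experiment Hoeffding bound: exp(−2·886·0.064²) = exp(−7.25811) = 0.00070444.
Union bound over 41 events: 41·0.00070444 = 0.02888.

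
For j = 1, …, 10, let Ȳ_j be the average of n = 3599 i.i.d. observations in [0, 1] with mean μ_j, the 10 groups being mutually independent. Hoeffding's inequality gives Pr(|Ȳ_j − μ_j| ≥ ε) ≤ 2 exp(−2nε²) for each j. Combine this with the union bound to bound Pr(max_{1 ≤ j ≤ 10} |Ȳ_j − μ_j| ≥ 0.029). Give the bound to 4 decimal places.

Per-experiment Hoeffding bound: 2·exp(−2·3599·0.029²) = 2·exp(−6.05352) = 0.0046992.
Union bound over 10 events: 10·0.0046992 = 0.04699.

0.0470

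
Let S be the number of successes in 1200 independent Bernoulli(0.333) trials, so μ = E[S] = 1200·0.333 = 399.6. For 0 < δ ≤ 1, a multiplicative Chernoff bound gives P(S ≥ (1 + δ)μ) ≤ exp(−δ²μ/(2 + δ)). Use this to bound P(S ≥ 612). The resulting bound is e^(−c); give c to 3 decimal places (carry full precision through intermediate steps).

44.596

Write 612 = (1 + δ)μ, so δ = 612/399.6 − 1 = 0.5315315…
Then the exponent is δ²μ/(2 + δ) = (612 − μ)² / (μ·(2 + δ)) = 44.596441.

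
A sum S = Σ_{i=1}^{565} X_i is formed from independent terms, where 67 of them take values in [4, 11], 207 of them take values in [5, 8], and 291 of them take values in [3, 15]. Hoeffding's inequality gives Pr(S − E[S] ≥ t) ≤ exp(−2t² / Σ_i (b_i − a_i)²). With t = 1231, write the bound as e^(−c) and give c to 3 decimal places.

64.415

Σ(b_i − a_i)² = 67·7² + 207·3² + 291·12² = 47050.
c = 2t² / 47050 = 2·1231² / 47050 = 64.4149.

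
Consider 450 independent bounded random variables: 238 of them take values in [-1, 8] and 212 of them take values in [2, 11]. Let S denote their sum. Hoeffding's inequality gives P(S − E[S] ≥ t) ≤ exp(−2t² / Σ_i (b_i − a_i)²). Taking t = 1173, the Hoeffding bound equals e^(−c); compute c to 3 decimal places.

Σ(b_i − a_i)² = 238·9² + 212·9² = 36450.
c = 2t² / 36450 = 2·1173² / 36450 = 75.4968.

75.497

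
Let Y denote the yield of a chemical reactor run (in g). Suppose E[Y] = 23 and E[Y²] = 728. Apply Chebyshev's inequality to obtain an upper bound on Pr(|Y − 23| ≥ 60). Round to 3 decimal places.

0.055

Var(Y) = E[Y²] − (E[Y])² = 728 − 529 = 199.
Chebyshev's inequality: Pr(|Y − μ| ≥ t) ≤ Var(Y)/t² = 199/3600 = 0.0553.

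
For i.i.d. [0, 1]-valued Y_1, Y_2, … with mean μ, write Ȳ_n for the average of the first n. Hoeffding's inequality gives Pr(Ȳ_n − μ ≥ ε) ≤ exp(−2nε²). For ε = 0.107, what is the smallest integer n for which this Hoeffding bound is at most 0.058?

125

Require exp(−2nε²) ≤ 0.058, i.e. 2nε² ≥ ln(1/0.058) = 2.847312.
So n ≥ 2.847312 / (2·0.107²) = 124.348.
The smallest integer n is 125.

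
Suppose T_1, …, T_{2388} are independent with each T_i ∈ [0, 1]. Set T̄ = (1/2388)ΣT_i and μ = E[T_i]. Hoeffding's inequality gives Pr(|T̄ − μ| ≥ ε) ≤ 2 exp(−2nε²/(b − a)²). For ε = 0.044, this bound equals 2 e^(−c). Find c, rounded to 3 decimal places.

9.246

c = 2nε²/(b − a)² = 2·2388·0.044² / 1² = 9.2463.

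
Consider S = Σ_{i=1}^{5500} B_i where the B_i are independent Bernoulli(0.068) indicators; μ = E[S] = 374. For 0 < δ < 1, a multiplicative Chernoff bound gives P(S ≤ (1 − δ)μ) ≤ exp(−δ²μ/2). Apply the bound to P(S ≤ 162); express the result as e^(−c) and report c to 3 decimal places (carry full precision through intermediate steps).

Write 162 = (1 − δ)μ, so δ = 1 − 162/374 = 0.5668449…
Then the exponent is δ²μ/2 = (μ − 162)²/(2μ) = 60.085561.

60.086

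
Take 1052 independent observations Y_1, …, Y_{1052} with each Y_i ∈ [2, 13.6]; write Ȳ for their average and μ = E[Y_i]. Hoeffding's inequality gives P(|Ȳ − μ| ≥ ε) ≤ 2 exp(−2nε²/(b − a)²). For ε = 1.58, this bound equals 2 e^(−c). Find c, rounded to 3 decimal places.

39.034

c = 2nε²/(b − a)² = 2·1052·1.58² / 11.6² = 39.0341.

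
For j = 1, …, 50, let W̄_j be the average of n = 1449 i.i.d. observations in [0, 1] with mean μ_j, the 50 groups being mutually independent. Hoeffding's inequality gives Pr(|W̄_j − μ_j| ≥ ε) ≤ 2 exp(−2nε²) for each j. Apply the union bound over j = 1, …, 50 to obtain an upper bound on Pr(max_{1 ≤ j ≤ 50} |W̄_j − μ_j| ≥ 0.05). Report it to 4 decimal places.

Per-experiment Hoeffding bound: 2·exp(−2·1449·0.05²) = 2·exp(−7.24500) = 0.0014275.
Union bound over 50 events: 50·0.0014275 = 0.07137.

0.0714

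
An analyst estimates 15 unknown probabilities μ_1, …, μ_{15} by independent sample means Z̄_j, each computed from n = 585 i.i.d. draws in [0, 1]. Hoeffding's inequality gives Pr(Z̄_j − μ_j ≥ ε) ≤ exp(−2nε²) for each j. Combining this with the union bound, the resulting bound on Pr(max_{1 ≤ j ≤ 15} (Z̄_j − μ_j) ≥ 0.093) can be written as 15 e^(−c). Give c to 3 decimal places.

Union bound over the 15 events: Pr(max_{1 ≤ j ≤ 15} (Z̄_j − μ_j) ≥ 0.093) ≤ 15·exp(−2nε²) = 15 exp(−2·585·0.093²).
So c = 2·585·0.093² = 10.1193.

10.119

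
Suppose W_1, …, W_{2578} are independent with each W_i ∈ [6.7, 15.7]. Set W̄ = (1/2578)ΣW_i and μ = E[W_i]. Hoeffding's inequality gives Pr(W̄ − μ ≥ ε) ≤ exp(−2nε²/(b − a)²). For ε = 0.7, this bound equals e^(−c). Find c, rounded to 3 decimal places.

31.191

c = 2nε²/(b − a)² = 2·2578·0.7² / 9² = 31.1906.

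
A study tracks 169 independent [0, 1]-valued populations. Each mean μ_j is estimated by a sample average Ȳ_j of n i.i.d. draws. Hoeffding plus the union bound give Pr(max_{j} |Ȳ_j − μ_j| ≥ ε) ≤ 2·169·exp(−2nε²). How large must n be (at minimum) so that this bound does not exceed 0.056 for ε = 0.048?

Need 2·169·exp(−2nε²) ≤ 0.056, i.e. exp(−2nε²) ≤ 0.056/338.
So 2nε² ≥ ln(338/0.056) = 8.705449.
Hence n ≥ 8.705449/(2·0.048²) = 1889.203.
The smallest integer n is 1890.

1890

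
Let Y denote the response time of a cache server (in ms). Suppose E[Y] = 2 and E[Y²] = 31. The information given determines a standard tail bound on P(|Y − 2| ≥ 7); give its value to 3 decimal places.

The first two moments determine the variance, so Chebyshev's inequality is the sharpest standard bound available.
Var(Y) = E[Y²] − (E[Y])² = 31 − 4 = 27.
Chebyshev's inequality: P(|Y − μ| ≥ t) ≤ Var(Y)/t² = 27/49 = 0.5510.

0.551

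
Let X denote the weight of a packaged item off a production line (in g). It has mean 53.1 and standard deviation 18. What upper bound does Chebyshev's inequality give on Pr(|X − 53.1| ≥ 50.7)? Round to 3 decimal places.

0.126

Chebyshev: Pr(|X − μ| ≥ t) ≤ Var(X)/t².
Var(X) = σ² = 18² = 324.
Bound = 324 / 2570.49 = 0.1260.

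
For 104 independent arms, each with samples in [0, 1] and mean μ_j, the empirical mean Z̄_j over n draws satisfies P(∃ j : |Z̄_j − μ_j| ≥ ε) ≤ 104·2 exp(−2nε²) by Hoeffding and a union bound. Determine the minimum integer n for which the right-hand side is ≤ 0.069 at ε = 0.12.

Need 2·104·exp(−2nε²) ≤ 0.069, i.e. exp(−2nε²) ≤ 0.069/208.
So 2nε² ≥ ln(208/0.069) = 8.011187.
Hence n ≥ 8.011187/(2·0.12²) = 278.166.
The smallest integer n is 279.

279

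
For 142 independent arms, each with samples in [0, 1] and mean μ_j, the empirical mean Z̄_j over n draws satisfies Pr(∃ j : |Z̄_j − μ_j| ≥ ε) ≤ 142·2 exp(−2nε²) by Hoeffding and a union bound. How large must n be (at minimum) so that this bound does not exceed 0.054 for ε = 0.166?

156

Need 2·142·exp(−2nε²) ≤ 0.054, i.e. exp(−2nε²) ≤ 0.054/284.
So 2nε² ≥ ln(284/0.054) = 8.567745.
Hence n ≥ 8.567745/(2·0.166²) = 155.461.
The smallest integer n is 156.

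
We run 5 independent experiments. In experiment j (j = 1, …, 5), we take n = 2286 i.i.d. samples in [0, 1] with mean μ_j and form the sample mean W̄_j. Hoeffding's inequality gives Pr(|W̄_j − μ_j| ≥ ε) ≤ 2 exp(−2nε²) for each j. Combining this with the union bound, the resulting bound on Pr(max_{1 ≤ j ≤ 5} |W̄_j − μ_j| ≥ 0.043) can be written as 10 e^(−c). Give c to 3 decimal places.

8.454

Union bound over the 5 events: Pr(max_{1 ≤ j ≤ 5} |W̄_j − μ_j| ≥ 0.043) ≤ 5·2·exp(−2nε²) = 10 exp(−2·2286·0.043²).
So c = 2·2286·0.043² = 8.4536.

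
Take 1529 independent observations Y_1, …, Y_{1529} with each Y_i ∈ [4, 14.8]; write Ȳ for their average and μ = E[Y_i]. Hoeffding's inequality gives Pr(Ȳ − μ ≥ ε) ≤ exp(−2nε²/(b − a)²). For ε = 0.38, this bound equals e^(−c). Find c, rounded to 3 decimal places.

c = 2nε²/(b − a)² = 2·1529·0.38² / 10.8² = 3.7858.

3.786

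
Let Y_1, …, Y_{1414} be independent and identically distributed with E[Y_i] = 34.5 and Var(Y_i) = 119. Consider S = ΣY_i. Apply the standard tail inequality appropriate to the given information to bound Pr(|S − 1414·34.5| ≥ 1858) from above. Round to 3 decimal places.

0.049

With mean and variance of each term known, Chebyshev's inequality bounds the deviation of the sum (or sample mean).
Var(S) = n·Var(Y_i) = 1414·119 = 168266.
Chebyshev: Pr(|S − 1414·34.5| ≥ 1858) ≤ Var(S)/1858² = 168266/3452164 = 0.0487.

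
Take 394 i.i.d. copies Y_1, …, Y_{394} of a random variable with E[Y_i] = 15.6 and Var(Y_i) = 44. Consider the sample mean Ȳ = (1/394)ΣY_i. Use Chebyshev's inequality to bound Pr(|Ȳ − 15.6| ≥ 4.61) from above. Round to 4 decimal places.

0.0053

Var(Ȳ) = Var(Y_i)/n = 44/394 = 0.11168.
Chebyshev: Pr(|Ȳ − 15.6| ≥ 4.61) ≤ Var(Ȳ)/(4.61)² = 44/(394·4.61²) = 0.0053.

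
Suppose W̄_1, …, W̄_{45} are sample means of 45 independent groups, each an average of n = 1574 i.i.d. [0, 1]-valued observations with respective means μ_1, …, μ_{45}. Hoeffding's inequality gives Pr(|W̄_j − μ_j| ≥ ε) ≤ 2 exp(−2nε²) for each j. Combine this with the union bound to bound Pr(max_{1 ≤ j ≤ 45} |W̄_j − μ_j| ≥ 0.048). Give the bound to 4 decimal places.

Per-experiment Hoeffding bound: 2·exp(−2·1574·0.048²) = 2·exp(−7.25299) = 0.0014161.
Union bound over 45 events: 45·0.0014161 = 0.06372.

0.0637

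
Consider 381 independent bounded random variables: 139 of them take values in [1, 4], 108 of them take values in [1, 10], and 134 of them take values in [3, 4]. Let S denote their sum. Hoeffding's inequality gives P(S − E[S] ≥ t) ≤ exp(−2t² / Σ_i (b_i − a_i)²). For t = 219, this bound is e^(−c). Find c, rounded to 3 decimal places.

9.466

Σ(b_i − a_i)² = 139·3² + 108·9² + 134·1² = 10133.
c = 2t² / 10133 = 2·219² / 10133 = 9.4663.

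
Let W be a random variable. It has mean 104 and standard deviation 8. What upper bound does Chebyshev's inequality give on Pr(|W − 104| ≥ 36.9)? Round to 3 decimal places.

Chebyshev: Pr(|W − μ| ≥ t) ≤ Var(W)/t².
Var(W) = σ² = 8² = 64.
Bound = 64 / 1361.61 = 0.0470.

0.047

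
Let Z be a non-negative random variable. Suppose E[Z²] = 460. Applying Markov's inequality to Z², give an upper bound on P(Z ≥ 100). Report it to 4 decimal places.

Since Z ≥ 0, the event {Z ≥ 100} is the same as {Z² ≥ 10000}.
Markov's inequality applied to Z² gives P(Z² ≥ 10000) ≤ E[Z²]/10000 = 460/10000 = 0.0460.

0.0460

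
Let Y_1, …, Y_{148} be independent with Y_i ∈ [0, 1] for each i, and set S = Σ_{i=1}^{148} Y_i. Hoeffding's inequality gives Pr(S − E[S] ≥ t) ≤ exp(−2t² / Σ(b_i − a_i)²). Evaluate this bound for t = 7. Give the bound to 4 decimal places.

Σ(b_i − a_i)² = 148·(1)² = 148.
Exponent = 2·7²/148 = 0.6622.
Bound = exp(−0.6622) = 0.51574.

0.5157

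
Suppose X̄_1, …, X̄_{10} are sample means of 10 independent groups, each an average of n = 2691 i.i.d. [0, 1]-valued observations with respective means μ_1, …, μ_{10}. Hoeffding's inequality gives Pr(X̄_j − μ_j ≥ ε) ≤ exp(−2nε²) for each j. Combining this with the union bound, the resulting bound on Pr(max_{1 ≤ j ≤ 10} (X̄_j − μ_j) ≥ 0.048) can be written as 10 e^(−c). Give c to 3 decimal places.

Union bound over the 10 events: Pr(max_{1 ≤ j ≤ 10} (X̄_j − μ_j) ≥ 0.048) ≤ 10·exp(−2nε²) = 10 exp(−2·2691·0.048²).
So c = 2·2691·0.048² = 12.4001.

12.400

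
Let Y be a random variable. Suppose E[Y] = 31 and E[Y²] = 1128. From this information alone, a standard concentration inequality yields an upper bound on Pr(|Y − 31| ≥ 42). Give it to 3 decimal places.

0.095

The first two moments determine the variance, so Chebyshev's inequality is the sharpest standard bound available.
Var(Y) = E[Y²] − (E[Y])² = 1128 − 961 = 167.
Chebyshev's inequality: Pr(|Y − μ| ≥ t) ≤ Var(Y)/t² = 167/1764 = 0.0947.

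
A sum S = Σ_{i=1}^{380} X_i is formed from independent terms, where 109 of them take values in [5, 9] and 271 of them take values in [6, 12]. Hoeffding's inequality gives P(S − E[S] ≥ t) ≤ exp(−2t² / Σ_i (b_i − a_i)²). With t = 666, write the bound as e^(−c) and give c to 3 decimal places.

Σ(b_i − a_i)² = 109·4² + 271·6² = 11500.
c = 2t² / 11500 = 2·666² / 11500 = 77.1402.

77.140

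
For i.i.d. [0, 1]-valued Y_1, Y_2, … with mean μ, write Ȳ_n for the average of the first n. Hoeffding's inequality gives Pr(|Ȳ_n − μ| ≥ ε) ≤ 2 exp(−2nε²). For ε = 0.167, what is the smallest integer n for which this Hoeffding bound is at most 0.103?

Require 2·exp(−2nε²) ≤ 0.103, i.e. 2nε² ≥ ln(2/0.103) = 2.966173.
So n ≥ 2.966173 / (2·0.167²) = 53.178.
The smallest integer n is 54.

54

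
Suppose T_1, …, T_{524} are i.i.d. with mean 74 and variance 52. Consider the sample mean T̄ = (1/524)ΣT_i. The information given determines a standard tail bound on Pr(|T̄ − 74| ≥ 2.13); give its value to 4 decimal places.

With mean and variance of each term known, Chebyshev's inequality bounds the deviation of the sum (or sample mean).
Var(T̄) = Var(T_i)/n = 52/524 = 0.099237.
Chebyshev: Pr(|T̄ − 74| ≥ 2.13) ≤ Var(T̄)/(2.13)² = 52/(524·2.13²) = 0.0219.

0.0219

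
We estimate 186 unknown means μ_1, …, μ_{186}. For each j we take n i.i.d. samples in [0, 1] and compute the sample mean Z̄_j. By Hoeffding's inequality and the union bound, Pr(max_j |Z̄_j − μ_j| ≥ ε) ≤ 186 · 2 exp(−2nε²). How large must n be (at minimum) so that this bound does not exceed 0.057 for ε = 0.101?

Need 2·186·exp(−2nε²) ≤ 0.057, i.e. exp(−2nε²) ≤ 0.057/372.
So 2nε² ≥ ln(372/0.057) = 8.783598.
Hence n ≥ 8.783598/(2·0.101²) = 430.526.
The smallest integer n is 431.

431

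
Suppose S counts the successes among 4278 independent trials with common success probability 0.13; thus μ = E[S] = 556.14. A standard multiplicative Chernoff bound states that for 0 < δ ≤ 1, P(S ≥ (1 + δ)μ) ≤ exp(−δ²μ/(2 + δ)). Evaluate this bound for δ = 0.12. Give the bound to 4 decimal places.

0.0229

Exponent = δ²μ/(2 + δ) = 0.12²·556.14/2.12 = 3.7776.
Bound = exp(−3.7776) = 0.02288.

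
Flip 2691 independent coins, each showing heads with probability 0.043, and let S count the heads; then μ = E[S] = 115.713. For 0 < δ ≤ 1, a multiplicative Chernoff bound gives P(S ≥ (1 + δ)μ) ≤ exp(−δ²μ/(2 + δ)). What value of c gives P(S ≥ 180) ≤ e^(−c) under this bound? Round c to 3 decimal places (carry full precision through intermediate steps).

13.976

Write 180 = (1 + δ)μ, so δ = 180/115.713 − 1 = 0.5555728…
Then the exponent is δ²μ/(2 + δ) = (180 − μ)² / (μ·(2 + δ)) = 13.975775.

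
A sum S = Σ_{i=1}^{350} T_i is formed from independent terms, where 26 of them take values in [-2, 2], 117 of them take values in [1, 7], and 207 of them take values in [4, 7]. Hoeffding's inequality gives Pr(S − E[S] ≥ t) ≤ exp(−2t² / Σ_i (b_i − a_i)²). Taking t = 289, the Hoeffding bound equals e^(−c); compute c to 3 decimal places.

25.734

Σ(b_i − a_i)² = 26·4² + 117·6² + 207·3² = 6491.
c = 2t² / 6491 = 2·289² / 6491 = 25.7344.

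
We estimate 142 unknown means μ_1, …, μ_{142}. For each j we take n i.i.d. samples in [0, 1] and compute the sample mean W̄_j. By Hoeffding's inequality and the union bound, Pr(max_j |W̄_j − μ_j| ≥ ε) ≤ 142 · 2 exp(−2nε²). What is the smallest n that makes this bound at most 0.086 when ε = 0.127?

252

Need 2·142·exp(−2nε²) ≤ 0.086, i.e. exp(−2nε²) ≤ 0.086/284.
So 2nε² ≥ ln(284/0.086) = 8.102382.
Hence n ≥ 8.102382/(2·0.127²) = 251.174.
The smallest integer n is 252.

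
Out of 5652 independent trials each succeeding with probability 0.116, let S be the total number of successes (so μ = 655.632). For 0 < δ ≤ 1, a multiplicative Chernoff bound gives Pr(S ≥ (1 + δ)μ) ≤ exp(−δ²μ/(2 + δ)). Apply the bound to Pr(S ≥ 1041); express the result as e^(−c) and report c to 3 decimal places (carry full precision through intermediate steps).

Write 1041 = (1 + δ)μ, so δ = 1041/655.632 − 1 = 0.587781…
Then the exponent is δ²μ/(2 + δ) = (1041 − μ)² / (μ·(2 + δ)) = 87.531354.

87.531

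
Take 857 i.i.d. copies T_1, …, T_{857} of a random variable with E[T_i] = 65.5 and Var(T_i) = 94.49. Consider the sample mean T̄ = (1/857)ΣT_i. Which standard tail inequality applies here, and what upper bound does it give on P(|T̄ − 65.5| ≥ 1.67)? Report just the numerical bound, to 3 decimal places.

0.040

With mean and variance of each term known, Chebyshev's inequality bounds the deviation of the sum (or sample mean).
Var(T̄) = Var(T_i)/n = 94.49/857 = 0.11026.
Chebyshev: P(|T̄ − 65.5| ≥ 1.67) ≤ Var(T̄)/(1.67)² = 94.49/(857·1.67²) = 0.0395.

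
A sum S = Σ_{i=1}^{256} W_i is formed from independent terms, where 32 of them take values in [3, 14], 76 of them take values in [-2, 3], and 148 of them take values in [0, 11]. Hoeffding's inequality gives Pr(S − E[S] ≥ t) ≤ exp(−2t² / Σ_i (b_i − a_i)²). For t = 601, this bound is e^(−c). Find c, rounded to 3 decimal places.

Σ(b_i − a_i)² = 32·11² + 76·5² + 148·11² = 23680.
c = 2t² / 23680 = 2·601² / 23680 = 30.5068.

30.507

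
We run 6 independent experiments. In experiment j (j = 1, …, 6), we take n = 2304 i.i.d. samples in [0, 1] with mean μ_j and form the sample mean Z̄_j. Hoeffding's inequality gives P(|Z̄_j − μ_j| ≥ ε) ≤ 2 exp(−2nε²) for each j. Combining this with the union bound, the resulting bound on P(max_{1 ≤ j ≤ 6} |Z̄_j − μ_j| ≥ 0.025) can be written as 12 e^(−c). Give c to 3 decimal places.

Union bound over the 6 events: P(max_{1 ≤ j ≤ 6} |Z̄_j − μ_j| ≥ 0.025) ≤ 6·2·exp(−2nε²) = 12 exp(−2·2304·0.025²).
So c = 2·2304·0.025² = 2.8800.

2.880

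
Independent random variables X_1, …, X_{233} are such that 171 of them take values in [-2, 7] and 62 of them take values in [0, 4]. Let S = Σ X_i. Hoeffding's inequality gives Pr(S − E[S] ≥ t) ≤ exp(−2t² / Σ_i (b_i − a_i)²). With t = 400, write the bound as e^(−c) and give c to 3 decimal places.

21.559

Σ(b_i − a_i)² = 171·9² + 62·4² = 14843.
c = 2t² / 14843 = 2·400² / 14843 = 21.5590.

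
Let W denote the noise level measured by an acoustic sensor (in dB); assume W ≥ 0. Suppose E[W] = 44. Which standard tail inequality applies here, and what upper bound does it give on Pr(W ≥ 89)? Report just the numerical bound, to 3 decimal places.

Only the mean of a non-negative variable is known, so Markov's inequality is the applicable tail bound.
Markov's inequality: for a non-negative random variable, Pr(W ≥ a) ≤ E[W]/a.
Here E[W] = 44 and a = 89, so the bound is 44/89 = 0.4944.

0.494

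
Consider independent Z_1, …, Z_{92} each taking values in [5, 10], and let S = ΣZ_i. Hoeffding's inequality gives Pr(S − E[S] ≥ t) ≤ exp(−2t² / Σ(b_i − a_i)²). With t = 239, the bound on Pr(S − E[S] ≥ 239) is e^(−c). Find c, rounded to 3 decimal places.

49.670

Σ(b_i − a_i)² = 92·(5)² = 2300.
c = 2t²/2300 = 2·239²/2300 = 49.6704.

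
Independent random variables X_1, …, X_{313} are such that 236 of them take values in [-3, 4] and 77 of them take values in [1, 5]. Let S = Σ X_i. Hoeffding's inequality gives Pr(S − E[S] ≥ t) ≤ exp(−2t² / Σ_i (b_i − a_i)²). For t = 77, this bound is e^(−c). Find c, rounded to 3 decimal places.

Σ(b_i − a_i)² = 236·7² + 77·4² = 12796.
c = 2t² / 12796 = 2·77² / 12796 = 0.9267.

0.927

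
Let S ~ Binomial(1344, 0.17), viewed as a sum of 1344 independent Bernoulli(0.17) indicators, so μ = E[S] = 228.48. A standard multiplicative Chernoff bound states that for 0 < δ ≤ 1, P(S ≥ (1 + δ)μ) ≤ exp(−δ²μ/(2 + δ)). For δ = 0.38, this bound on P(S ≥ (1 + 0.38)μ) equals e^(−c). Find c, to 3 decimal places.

13.862

c = δ²μ/(2 + δ) = 0.38²·228.48/(2 + 0.38) = 13.8624.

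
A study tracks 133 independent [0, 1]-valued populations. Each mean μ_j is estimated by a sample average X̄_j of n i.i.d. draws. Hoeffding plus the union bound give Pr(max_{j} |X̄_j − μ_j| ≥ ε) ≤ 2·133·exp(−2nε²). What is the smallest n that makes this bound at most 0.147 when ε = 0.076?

Need 2·133·exp(−2nε²) ≤ 0.147, i.e. exp(−2nε²) ≤ 0.147/266.
So 2nε² ≥ ln(266/0.147) = 7.500819.
Hence n ≥ 7.500819/(2·0.076²) = 649.309.
The smallest integer n is 650.

650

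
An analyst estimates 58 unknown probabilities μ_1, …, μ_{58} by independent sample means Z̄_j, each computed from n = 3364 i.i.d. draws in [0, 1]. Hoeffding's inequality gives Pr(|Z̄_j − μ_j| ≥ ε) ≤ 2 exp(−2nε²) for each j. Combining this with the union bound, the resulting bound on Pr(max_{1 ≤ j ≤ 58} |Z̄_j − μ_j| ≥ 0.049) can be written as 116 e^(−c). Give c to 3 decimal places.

Union bound over the 58 events: Pr(max_{1 ≤ j ≤ 58} |Z̄_j − μ_j| ≥ 0.049) ≤ 58·2·exp(−2nε²) = 116 exp(−2·3364·0.049²).
So c = 2·3364·0.049² = 16.1539.

16.154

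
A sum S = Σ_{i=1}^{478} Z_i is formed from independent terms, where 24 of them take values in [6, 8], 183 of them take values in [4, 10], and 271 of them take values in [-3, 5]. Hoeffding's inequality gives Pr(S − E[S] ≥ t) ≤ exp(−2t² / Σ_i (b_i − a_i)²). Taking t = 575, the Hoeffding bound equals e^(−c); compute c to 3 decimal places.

27.520

Σ(b_i − a_i)² = 24·2² + 183·6² + 271·8² = 24028.
c = 2t² / 24028 = 2·575² / 24028 = 27.5200.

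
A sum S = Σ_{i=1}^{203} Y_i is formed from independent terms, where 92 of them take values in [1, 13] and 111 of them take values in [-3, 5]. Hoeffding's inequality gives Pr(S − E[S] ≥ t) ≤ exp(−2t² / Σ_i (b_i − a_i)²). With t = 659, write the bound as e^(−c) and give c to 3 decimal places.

Σ(b_i − a_i)² = 92·12² + 111·8² = 20352.
c = 2t² / 20352 = 2·659² / 20352 = 42.6770.

42.677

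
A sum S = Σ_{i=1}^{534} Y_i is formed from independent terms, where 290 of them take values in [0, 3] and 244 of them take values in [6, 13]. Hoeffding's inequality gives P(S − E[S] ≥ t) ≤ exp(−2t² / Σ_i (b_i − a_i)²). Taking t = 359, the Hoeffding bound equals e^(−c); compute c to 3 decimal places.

17.696

Σ(b_i − a_i)² = 290·3² + 244·7² = 14566.
c = 2t² / 14566 = 2·359² / 14566 = 17.6961.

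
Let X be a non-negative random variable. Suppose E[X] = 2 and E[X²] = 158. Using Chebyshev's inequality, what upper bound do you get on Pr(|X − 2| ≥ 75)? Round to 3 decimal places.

0.027

Var(X) = E[X²] − (E[X])² = 158 − 4 = 154.
Chebyshev's inequality: Pr(|X − μ| ≥ t) ≤ Var(X)/t² = 154/5625 = 0.0274.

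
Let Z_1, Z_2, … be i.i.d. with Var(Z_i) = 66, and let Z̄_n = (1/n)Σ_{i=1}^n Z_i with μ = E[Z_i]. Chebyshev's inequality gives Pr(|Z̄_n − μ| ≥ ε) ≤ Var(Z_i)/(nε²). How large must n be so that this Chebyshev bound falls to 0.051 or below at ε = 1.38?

680

Require 66/(n·1.38²) ≤ 0.051, i.e. n ≥ 66/(0.051·1.38²) = 679.541.
The smallest integer n is 680.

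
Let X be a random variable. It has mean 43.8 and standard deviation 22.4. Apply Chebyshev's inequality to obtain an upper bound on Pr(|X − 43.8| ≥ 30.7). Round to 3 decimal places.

0.532

Chebyshev: Pr(|X − μ| ≥ t) ≤ Var(X)/t².
Var(X) = σ² = 22.4² = 501.76.
Bound = 501.76 / 942.49 = 0.5324.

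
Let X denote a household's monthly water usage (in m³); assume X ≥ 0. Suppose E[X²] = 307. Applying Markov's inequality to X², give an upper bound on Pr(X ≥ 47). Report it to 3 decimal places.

0.139

Since X ≥ 0, the event {X ≥ 47} is the same as {X² ≥ 2209}.
Markov's inequality applied to X² gives Pr(X² ≥ 2209) ≤ E[X²]/2209 = 307/2209 = 0.1390.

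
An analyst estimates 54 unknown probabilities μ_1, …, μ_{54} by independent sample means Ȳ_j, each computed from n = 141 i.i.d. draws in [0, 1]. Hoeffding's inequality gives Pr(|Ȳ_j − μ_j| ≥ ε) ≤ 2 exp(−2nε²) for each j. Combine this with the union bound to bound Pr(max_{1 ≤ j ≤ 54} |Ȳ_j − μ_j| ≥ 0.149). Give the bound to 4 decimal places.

Per-experiment Hoeffding bound: 2·exp(−2·141·0.149²) = 2·exp(−6.26068) = 0.0038199.
Union bound over 54 events: 54·0.0038199 = 0.20627.

0.2063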